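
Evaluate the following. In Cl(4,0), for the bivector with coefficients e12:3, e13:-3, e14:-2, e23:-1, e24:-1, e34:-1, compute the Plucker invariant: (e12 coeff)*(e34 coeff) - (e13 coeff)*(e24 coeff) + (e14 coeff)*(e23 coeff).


Plucker relation: af - be + cd
a*f = 3*(-1) = -3
b*e = (-3)*(-1) = 3
c*d = (-2)*(-1) = 2
af - be + cd = -3 - 3 + 2
= -4


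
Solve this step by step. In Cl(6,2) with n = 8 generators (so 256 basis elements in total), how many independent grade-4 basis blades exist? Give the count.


Number of grade-k basis blades in Cl(p,q) with n = p + q is C(n, k).
n = 6 + 2 = 8
C(8, 4) = 8! / (4! * 4!)
= 40320 / (24 * 24)
= 70


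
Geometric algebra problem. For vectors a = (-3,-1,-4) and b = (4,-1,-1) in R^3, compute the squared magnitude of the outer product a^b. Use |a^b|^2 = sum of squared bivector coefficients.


a wedge b = (a1*b2 - a2*b1)*e12 + (a1*b3 - a3*b1)*e13 + (a2*b3 - a3*b2)*e23
e12 coeff: (-3)*(-1) - (-1)*4 = 3 - (-4) = 7
e13 coeff: (-3)*(-1) - (-4)*4 = 3 - (-16) = 19
e23 coeff: (-1)*(-1) - (-4)*(-1) = 1 - 4 = -3
|a wedge b|^2 = 7^2 + 19^2 + (-3)^2
= 49 + 361 + 9
= 419


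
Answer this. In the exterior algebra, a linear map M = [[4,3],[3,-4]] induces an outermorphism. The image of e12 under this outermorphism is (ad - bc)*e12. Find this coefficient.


The outermorphism of a linear map f sends e1^e2 to f(e1)^f(e2).
f(e1) = 4*e1 + 3*e2
f(e2) = 3*e1 - 4*e2
f(e1) ^ f(e2) = (4*e1 + 3*e2) ^ (3*e1 - 4*e2)
= 4*(-4)*e12 + 3*3*e21
= (-16 - 9)*e12
= -25*e12
Coefficient = -25


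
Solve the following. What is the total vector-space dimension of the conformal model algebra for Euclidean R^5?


The conformal model of R^5 uses Cl(6,1): the 5 Euclidean generators plus two extra orthogonal generators e+ (e+^2 = +1) and e- (e-^2 = -1), from which the null vectors e0, einf are built.
Number of generators m = 5 + 2 = 7.
dim Cl(p,q) = 2^m = 2^7 = 128


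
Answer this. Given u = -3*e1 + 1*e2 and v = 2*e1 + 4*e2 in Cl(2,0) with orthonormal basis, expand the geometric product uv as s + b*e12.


Expand: (-3*e1 + 1*e2)(2*e1 + 4*e2)
= (-3)*2*e1e1 + (-3)*4*e1e2 + 1*2*e2e1 + 1*4*e2e2
Using e1^2 = e2^2 = 1, e2e1 = -e1e2:
Scalar part s = (-3)*2 + 1*4 = -6 + 4 = -2
Bivector part b = (-3)*4 - 1*2 = -12 - 2 = -14
uv = -2 - 14*e12


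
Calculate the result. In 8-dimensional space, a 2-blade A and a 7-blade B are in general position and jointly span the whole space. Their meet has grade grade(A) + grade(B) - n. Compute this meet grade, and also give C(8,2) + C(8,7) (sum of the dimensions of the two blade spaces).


Meet grade = grade(A) + grade(B) - n
= 2 + 7 - 8 = 1
C(8,2) = 28
C(8,7) = 8
dim_A + dim_B = 28 + 8 = 36


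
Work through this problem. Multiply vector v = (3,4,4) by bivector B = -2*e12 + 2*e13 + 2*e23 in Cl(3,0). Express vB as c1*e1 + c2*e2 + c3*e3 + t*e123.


vB has grade-1 (vector) and grade-3 (trivector) parts: vB = (v _| B) + (v ^ B).
Vector part <vB>_1:
  e1: -v2*b12 - v3*b13 = -(4)*(-2) - (4)*(2) = 0
  e2: v1*b12 - v3*b23 = (3)*(-2) - (4)*(2) = -14
  e3: v1*b13 + v2*b23 = (3)*(2) + (4)*(2) = 14
Trivector part <vB>_3:
  e123: v1*b23 - v2*b13 + v3*b12 = (3)*(2) - (4)*(2) + (4)*(-2) = -10
vB = 0*e1 - 14*e2 + 14*e3 - 10*e123


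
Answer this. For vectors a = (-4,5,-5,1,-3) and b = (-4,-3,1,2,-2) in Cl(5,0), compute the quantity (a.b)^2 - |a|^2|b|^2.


a . b = (-4)*(-4) + 5*(-3) + (-5)*1 + 1*2 + (-3)*(-2)
= 16 + (-15) + (-5) + 2 + 6 = 4
|a|^2 = (-4)^2 + 5^2 + (-5)^2 + 1^2 + (-3)^2 = 76
|b|^2 = (-4)^2 + (-3)^2 + 1^2 + 2^2 + (-2)^2 = 34
(a.b)^2 = 4^2 = 16
|a|^2 * |b|^2 = 76 * 34 = 2584
Result = 16 - 2584 = -2568


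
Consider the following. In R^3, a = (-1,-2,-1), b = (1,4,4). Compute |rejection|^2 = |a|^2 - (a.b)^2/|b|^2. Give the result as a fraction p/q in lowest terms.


|a|^2 = (-1)^2 + (-2)^2 + (-1)^2 = 6
|b|^2 = 1^2 + 4^2 + 4^2 = 33
a . b = (-1)*1 + (-2)*4 + (-1)*4 = -13
(a.b)^2 = (-13)^2 = 169
|rej|^2 = 6 - 169/33
= (198 - 169)/33
= 29/33
In lowest terms: 29/33


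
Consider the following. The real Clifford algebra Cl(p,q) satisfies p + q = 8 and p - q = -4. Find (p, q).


We need p + q = 8 and p - q = -4.
Adding: 2p = 8 + (-4) = 4, so p = 2.
Then q = 8 - 2 = 6.
(p, q) = (2, 6)


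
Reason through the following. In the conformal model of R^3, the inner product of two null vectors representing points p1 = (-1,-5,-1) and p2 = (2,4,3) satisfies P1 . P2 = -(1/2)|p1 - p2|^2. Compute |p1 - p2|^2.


p1 - p2 = (-3, -9, -4)
|p1 - p2|^2 = (-3)^2 + (-9)^2 + (-4)^2
= 9 + 81 + 16
= 106


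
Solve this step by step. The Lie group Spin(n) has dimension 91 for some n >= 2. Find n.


dim Spin(n) = dim so(n) = n(n-1)/2.
Solve n(n-1)/2 = 91, i.e. n^2 - n - 182 = 0.
Discriminant = 1 + 8*91 = 729
n = (1 + sqrt(729))/2 = (1 + 27)/2 = 14


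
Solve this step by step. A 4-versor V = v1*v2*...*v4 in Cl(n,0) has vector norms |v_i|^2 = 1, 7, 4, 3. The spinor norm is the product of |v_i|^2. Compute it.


Spinor norm N(V) = |v1|^2 * |v2|^2 * ... * |v4|^2
= 1 * 7 * 4 * 3
Running product: 1, 7, 28, 84
N(V) = 84


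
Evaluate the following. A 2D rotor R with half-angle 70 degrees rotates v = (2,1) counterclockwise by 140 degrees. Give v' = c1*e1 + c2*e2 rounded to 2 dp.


Rotor R = cos(70deg) - sin(70deg)*e12
Rotation angle theta = 2 * 70 = 140 degrees
v' = R*v*~R rotates v by theta.
cos(140deg) = -0.7660, sin(140deg) = 0.6428
v'_1 = 2*cos(140deg) - 1*sin(140deg)
= 2*(-0.7660) - 1*0.6428
= -2.17
v'_2 = 2*sin(140deg) + 1*cos(140deg)
= 2*0.6428 + 1*(-0.7660)
= 0.52
v' = -2.17*e1 + 0.52*e2


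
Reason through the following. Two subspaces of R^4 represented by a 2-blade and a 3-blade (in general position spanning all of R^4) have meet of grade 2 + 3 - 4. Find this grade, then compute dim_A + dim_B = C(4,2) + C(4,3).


Meet grade = grade(A) + grade(B) - n
= 2 + 3 - 4 = 1
C(4,2) = 6
C(4,3) = 4
dim_A + dim_B = 6 + 4 = 10


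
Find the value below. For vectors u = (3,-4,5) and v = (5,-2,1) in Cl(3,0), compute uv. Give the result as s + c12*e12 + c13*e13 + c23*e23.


In Cl(3,0): e_i^2 = 1, e_ie_j = -e_je_i for i != j.
Scalar part = u . v = 3*5 + (-4)*(-2) + 5*1
= 15 + 8 + 5 = 28
e12 coeff = 3*(-2) - (-4)*5 = -6 - (-20) = 14
e13 coeff = 3*1 - 5*5 = 3 - 25 = -22
e23 coeff = (-4)*1 - 5*(-2) = -4 - (-10) = 6
uv = 28 + 14*e12 - 22*e13 + 6*e23


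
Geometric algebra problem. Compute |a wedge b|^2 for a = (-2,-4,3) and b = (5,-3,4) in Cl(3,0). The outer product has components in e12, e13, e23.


a wedge b = (a1*b2 - a2*b1)*e12 + (a1*b3 - a3*b1)*e13 + (a2*b3 - a3*b2)*e23
e12 coeff: (-2)*(-3) - (-4)*5 = 6 - (-20) = 26
e13 coeff: (-2)*4 - 3*5 = -8 - 15 = -23
e23 coeff: (-4)*4 - 3*(-3) = -16 - (-9) = -7
|a wedge b|^2 = 26^2 + (-23)^2 + (-7)^2
= 676 + 529 + 49
= 1254


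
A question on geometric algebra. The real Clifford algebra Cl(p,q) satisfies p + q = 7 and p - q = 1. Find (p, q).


We need p + q = 7 and p - q = 1.
Adding: 2p = 7 + 1 = 8, so p = 4.
Then q = 7 - 4 = 3.
(p, q) = (4, 3)


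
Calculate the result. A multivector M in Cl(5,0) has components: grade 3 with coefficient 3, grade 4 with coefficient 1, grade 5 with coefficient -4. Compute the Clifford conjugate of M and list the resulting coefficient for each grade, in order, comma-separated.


Clifford conjugate sign for grade k: (-1)^(k(k+1)/2)
Grade 3: (-1)^(3*4/2) = (-1)^6 = 1, coeff 3 -> 3
Grade 4: (-1)^(4*5/2) = (-1)^10 = 1, coeff 1 -> 1
Grade 5: (-1)^(5*6/2) = (-1)^15 = -1, coeff -4 -> 4
Conjugated coefficients: 3, 1, 4


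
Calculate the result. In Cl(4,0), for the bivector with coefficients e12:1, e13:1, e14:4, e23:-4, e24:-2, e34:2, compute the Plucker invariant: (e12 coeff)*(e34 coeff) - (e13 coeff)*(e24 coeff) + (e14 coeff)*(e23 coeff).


Plucker relation: af - be + cd
a*f = 1*2 = 2
b*e = 1*(-2) = -2
c*d = 4*(-4) = -16
af - be + cd = 2 - (-2) + (-16)
= -12


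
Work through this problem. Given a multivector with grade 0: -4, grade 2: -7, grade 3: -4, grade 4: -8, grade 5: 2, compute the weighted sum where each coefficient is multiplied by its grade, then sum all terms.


Grade-weighted sum = sum of grade_k * coefficient_k
0*(-4) = 0
2*(-7) = -14
3*(-4) = -12
4*(-8) = -32
5*2 = 10
Total = 0 + (-14) + (-12) + (-32) + 10 = -48


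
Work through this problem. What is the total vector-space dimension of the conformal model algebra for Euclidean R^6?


The conformal model of R^6 uses Cl(7,1): the 6 Euclidean generators plus two extra orthogonal generators e+ (e+^2 = +1) and e- (e-^2 = -1), from which the null vectors e0, einf are built.
Number of generators m = 6 + 2 = 8.
dim Cl(p,q) = 2^m = 2^8 = 256


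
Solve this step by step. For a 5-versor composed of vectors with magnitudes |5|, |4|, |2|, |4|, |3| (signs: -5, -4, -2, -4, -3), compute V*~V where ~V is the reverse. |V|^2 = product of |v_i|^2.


Each vector v_i has |v_i|^2 = s_i^2
Squared scales: (-5)^2 = 25, (-4)^2 = 16, (-2)^2 = 4, (-4)^2 = 16, (-3)^2 = 9
|V|^2 = 25 * 16 * 4 * 16 * 9
= 230400


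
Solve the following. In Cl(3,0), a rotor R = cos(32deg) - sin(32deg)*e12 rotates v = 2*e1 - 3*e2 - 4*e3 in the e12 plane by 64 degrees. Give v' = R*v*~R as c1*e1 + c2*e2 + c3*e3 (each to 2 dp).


Rotor R = cos(32deg) - sin(32deg)*e12
Rotation angle theta = 2 * 32 = 64 degrees in the e12 plane (e1 -> e2).
The component perpendicular to the plane (e3) is invariant: v'_3 = v3 = -4.00
cos(64deg) = 0.4384, sin(64deg) = 0.8988
v'_1 = v1*cos(theta) - v2*sin(theta) = 2*0.4384 - (-3)*0.8988 = 3.57
v'_2 = v1*sin(theta) + v2*cos(theta) = 2*0.8988 + (-3)*0.4384 = 0.48
v' = 3.57*e1 + 0.48*e2 - 4.00*e3


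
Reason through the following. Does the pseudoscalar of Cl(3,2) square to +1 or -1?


The pseudoscalar I = e1...e_n (product of all n generators) of Cl(p,q) satisfies I^2 = (-1)^(q + n(n-1)/2).
p = 3, q = 2, n = p + q = 5
n(n-1)/2 = 5 * 4 / 2 = 10
Exponent = q + n(n-1)/2 = 2 + 10 = 12
I^2 = (-1)^12 = +1


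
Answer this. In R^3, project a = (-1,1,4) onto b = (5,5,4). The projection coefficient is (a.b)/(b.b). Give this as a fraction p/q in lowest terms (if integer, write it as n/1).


Projection coefficient = (a . b) / (b . b)
a . b = (-1)*5 + 1*5 + 4*4
= -5 + 5 + 16 = 16
b . b = 5^2 + 5^2 + 4^2
= 25 + 25 + 16 = 66
Coefficient = 16/66
In lowest terms: 8/33


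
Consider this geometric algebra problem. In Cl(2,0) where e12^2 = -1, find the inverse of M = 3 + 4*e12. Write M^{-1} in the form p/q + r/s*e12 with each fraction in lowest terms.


M = 3 + 4*e12, where e12^2 = -1.
Since M commutes with its reverse ~M = a - b*e12, M * ~M = a^2 - b^2*e12^2 = a^2 + b^2.
So M^{-1} = ~M / (a^2 + b^2) = (a - b*e12)/(a^2 + b^2).
a^2 + b^2 = 9 + 16 = 25
Scalar part = 3/25 = 3/25
Bivector coeff = -4/25 = -4/25
M^{-1} = 3/25 - 4/25*e12


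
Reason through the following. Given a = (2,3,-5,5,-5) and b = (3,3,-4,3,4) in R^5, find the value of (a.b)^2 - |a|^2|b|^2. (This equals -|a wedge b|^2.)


a . b = 2*3 + 3*3 + (-5)*(-4) + 5*3 + (-5)*4
= 6 + 9 + 20 + 15 + (-20) = 30
|a|^2 = 2^2 + 3^2 + (-5)^2 + 5^2 + (-5)^2 = 88
|b|^2 = 3^2 + 3^2 + (-4)^2 + 3^2 + 4^2 = 59
(a.b)^2 = 30^2 = 900
|a|^2 * |b|^2 = 88 * 59 = 5192
Result = 900 - 5192 = -4292


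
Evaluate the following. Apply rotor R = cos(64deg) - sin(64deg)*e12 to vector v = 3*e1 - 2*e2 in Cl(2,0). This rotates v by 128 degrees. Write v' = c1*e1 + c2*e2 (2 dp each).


Rotor R = cos(64deg) - sin(64deg)*e12
Rotation angle theta = 2 * 64 = 128 degrees
v' = R*v*~R rotates v by theta.
cos(128deg) = -0.6157, sin(128deg) = 0.7880
v'_1 = 3*cos(128deg) - (-2)*sin(128deg)
= 3*(-0.6157) - (-2)*0.7880
= -0.27
v'_2 = 3*sin(128deg) + (-2)*cos(128deg)
= 3*0.7880 + (-2)*(-0.6157)
= 3.60
v' = -0.27*e1 + 3.60*e2


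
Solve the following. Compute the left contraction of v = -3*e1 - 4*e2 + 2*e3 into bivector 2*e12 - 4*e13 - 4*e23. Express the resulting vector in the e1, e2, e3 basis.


Left contraction v _| B = <vB>_1 (grade-1 part of the geometric product vB).
Using e1_|e12 = e2, e2_|e12 = -e1, e1_|e13 = e3, e3_|e13 = -e1, e2_|e23 = e3, e3_|e23 = -e2:
e1 coeff: -v2*b12 - v3*b13 = -(-4)*(2) - (2)*(-4) = 16
e2 coeff: v1*b12 - v3*b23 = (-3)*(2) - (2)*(-4) = 2
e3 coeff: v1*b13 + v2*b23 = (-3)*(-4) + (-4)*(-4) = 28
v _| B = 16*e1 + 2*e2 + 28*e3


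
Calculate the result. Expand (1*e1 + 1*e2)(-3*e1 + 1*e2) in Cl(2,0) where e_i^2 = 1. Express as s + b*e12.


Expand: (1*e1 + 1*e2)(-3*e1 + 1*e2)
= 1*(-3)*e1e1 + 1*1*e1e2 + 1*(-3)*e2e1 + 1*1*e2e2
Using e1^2 = e2^2 = 1, e2e1 = -e1e2:
Scalar part s = 1*(-3) + 1*1 = -3 + 1 = -2
Bivector part b = 1*1 - 1*(-3) = 1 - (-3) = 4
uv = -2 + 4*e12


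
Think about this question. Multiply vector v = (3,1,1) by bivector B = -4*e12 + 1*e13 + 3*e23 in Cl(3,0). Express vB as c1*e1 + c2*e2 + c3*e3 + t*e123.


vB has grade-1 (vector) and grade-3 (trivector) parts: vB = (v _| B) + (v ^ B).
Vector part <vB>_1:
  e1: -v2*b12 - v3*b13 = -(1)*(-4) - (1)*(1) = 3
  e2: v1*b12 - v3*b23 = (3)*(-4) - (1)*(3) = -15
  e3: v1*b13 + v2*b23 = (3)*(1) + (1)*(3) = 6
Trivector part <vB>_3:
  e123: v1*b23 - v2*b13 + v3*b12 = (3)*(3) - (1)*(1) + (1)*(-4) = 4
vB = 3*e1 - 15*e2 + 6*e3 + 4*e123


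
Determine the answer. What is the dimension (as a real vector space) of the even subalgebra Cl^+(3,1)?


Even subalgebra dimension = 2^(n-1)
n = 3 + 1 = 4
2^(4 - 1) = 2^3 = 8
Verification: sum of C(4,k) for even k = 1 + 6 + 1 = 8
Result = 8


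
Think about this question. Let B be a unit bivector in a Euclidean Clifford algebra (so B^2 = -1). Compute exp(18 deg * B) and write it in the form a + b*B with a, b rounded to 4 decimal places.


For a unit bivector B with B^2 = -1, the exponential series gives
e^(theta*B) = cos(theta) + sin(theta)*B (the GA analogue of Euler's formula).
theta = 18 degrees = 0.314159 rad
cos(18 deg) = 0.9511
sin(18 deg) = 0.3090
exp(theta*B) = 0.9511 + 0.3090*B


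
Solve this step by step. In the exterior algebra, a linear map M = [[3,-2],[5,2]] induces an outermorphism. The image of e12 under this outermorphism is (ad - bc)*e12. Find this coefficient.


The outermorphism of a linear map f sends e1^e2 to f(e1)^f(e2).
f(e1) = 3*e1 + 5*e2
f(e2) = -2*e1 + 2*e2
f(e1) ^ f(e2) = (3*e1 + 5*e2) ^ (-2*e1 + 2*e2)
= 3*2*e12 + 5*(-2)*e21
= (6 - (-10))*e12
= 16*e12
Coefficient = 16


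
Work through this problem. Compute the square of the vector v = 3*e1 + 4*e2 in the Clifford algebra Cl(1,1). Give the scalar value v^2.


v^2 = sum of c_i^2 * e_i^2
Positive signature terms (e_i^2 = +1): 3^2 = 9
Negative signature terms (e_j^2 = -1): 4^2 = 16
v^2 = 9 - 16 = -7


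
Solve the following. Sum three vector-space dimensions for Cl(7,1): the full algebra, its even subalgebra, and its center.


n = 7 + 1 = 8
Total dim = 2^8 = 256
Even subalgebra dim = 2^7 = 128
n is even, so center dim = 1
Sum = 256 + 128 + 1 = 385


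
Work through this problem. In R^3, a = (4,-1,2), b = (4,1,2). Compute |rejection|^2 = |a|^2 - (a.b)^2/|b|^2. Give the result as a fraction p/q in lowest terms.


|a|^2 = 4^2 + (-1)^2 + 2^2 = 21
|b|^2 = 4^2 + 1^2 + 2^2 = 21
a . b = 4*4 + (-1)*1 + 2*2 = 19
(a.b)^2 = 19^2 = 361
|rej|^2 = 21 - 361/21
= (441 - 361)/21
= 80/21
In lowest terms: 80/21


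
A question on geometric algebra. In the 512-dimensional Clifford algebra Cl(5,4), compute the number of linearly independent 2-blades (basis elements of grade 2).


Number of grade-k basis blades in Cl(p,q) with n = p + q is C(n, k).
n = 5 + 4 = 9
C(9, 2) = 9! / (2! * 7!)
= 362880 / (2 * 5040)
= 36


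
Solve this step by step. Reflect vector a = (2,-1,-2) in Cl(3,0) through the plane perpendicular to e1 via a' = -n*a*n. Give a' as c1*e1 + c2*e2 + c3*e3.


Reflection formula: a' = -n*a*n, with n = e1 (unit vector, n^2 = 1).
For reflection through hyperplane perp to e1:
The component along e1 flips sign, others stay.
a = (2, -1, -2)
a' = (-2, -1, -2)
a' = -2*e1 - 1*e2 - 2*e3


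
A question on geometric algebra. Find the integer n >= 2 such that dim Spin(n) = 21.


dim Spin(n) = dim so(n) = n(n-1)/2.
Solve n(n-1)/2 = 21, i.e. n^2 - n - 42 = 0.
Discriminant = 1 + 8*21 = 169
n = (1 + sqrt(169))/2 = (1 + 13)/2 = 7


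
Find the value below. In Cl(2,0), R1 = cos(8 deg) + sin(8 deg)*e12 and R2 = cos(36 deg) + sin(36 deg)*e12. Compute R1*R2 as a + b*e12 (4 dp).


Same-plane rotors commute and their half-angles add:
R1*R2 = cos(a1 + a2) + sin(a1 + a2)*e12.
a1 + a2 = 8 + 36 = 44 deg
cos(44 deg) = 0.7193
sin(44 deg) = 0.6947
R1*R2 = 0.7193 + 0.6947*e12


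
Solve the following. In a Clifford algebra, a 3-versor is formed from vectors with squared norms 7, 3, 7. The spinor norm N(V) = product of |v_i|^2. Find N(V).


Spinor norm N(V) = |v1|^2 * |v2|^2 * ... * |v3|^2
= 7 * 3 * 7
Running product: 7, 21, 147
N(V) = 147


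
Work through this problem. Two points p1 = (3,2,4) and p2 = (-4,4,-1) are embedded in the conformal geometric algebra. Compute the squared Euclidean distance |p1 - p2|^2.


p1 - p2 = (7, -2, 5)
|p1 - p2|^2 = 7^2 + (-2)^2 + 5^2
= 49 + 4 + 25
= 78


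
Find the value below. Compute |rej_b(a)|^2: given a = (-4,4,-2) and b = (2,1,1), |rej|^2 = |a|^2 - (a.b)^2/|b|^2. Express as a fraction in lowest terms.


|a|^2 = (-4)^2 + 4^2 + (-2)^2 = 36
|b|^2 = 2^2 + 1^2 + 1^2 = 6
a . b = (-4)*2 + 4*1 + (-2)*1 = -6
(a.b)^2 = (-6)^2 = 36
|rej|^2 = 36 - 36/6
= (216 - 36)/6
= 180/6
In lowest terms: 30/1


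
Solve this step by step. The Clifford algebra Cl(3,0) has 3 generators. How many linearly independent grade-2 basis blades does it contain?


Number of grade-k basis blades in Cl(p,q) with n = p + q is C(n, k).
n = 3 + 0 = 3
C(3, 2) = 3! / (2! * 1!)
= 6 / (2 * 1)
= 3


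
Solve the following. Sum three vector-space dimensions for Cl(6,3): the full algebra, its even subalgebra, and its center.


n = 6 + 3 = 9
Total dim = 2^9 = 512
Even subalgebra dim = 2^8 = 256
n is odd, so center dim = 2
Sum = 512 + 256 + 2 = 770


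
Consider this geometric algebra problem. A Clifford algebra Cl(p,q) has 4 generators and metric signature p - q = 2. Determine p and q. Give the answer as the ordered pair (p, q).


We need p + q = 4 and p - q = 2.
Adding: 2p = 4 + 2 = 6, so p = 3.
Then q = 4 - 3 = 1.
(p, q) = (3, 1)


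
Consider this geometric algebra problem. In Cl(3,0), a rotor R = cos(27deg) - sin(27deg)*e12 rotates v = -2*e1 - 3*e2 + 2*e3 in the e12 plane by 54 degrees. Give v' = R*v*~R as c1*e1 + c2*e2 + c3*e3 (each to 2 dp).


Rotor R = cos(27deg) - sin(27deg)*e12
Rotation angle theta = 2 * 27 = 54 degrees in the e12 plane (e1 -> e2).
The component perpendicular to the plane (e3) is invariant: v'_3 = v3 = 2.00
cos(54deg) = 0.5878, sin(54deg) = 0.8090
v'_1 = v1*cos(theta) - v2*sin(theta) = -2*0.5878 - (-3)*0.8090 = 1.25
v'_2 = v1*sin(theta) + v2*cos(theta) = -2*0.8090 + (-3)*0.5878 = -3.38
v' = 1.25*e1 - 3.38*e2 + 2.00*e3


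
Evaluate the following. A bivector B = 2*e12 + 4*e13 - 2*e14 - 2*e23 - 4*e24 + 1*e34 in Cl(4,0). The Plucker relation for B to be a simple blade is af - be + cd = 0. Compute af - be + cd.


Plucker relation: af - be + cd
a*f = 2*1 = 2
b*e = 4*(-4) = -16
c*d = (-2)*(-2) = 4
af - be + cd = 2 - (-16) + 4
= 22


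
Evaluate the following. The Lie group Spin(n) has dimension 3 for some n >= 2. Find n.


dim Spin(n) = dim so(n) = n(n-1)/2.
Solve n(n-1)/2 = 3, i.e. n^2 - n - 6 = 0.
Discriminant = 1 + 8*3 = 25
n = (1 + sqrt(25))/2 = (1 + 5)/2 = 3


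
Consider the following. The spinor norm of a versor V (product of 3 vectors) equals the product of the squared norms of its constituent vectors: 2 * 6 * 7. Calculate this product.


Spinor norm N(V) = |v1|^2 * |v2|^2 * ... * |v3|^2
= 2 * 6 * 7
Running product: 2, 12, 84
N(V) = 84


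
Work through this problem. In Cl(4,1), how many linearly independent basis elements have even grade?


Even subalgebra dimension = 2^(n-1)
n = 4 + 1 = 5
2^(5 - 1) = 2^4 = 16
Verification: sum of C(5,k) for even k = 1 + 10 + 5 = 16
Result = 16


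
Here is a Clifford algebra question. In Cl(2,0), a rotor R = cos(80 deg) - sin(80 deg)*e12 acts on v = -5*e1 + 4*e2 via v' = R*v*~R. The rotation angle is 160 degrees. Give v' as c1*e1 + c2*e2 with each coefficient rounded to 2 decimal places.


Rotor R = cos(80deg) - sin(80deg)*e12
Rotation angle theta = 2 * 80 = 160 degrees
v' = R*v*~R rotates v by theta.
cos(160deg) = -0.9397, sin(160deg) = 0.3420
v'_1 = -5*cos(160deg) - 4*sin(160deg)
= -5*(-0.9397) - 4*0.3420
= 3.33
v'_2 = -5*sin(160deg) + 4*cos(160deg)
= -5*0.3420 + 4*(-0.9397)
= -5.47
v' = 3.33*e1 - 5.47*e2


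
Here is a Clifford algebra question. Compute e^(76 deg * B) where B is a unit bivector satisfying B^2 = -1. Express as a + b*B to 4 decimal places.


For a unit bivector B with B^2 = -1, the exponential series gives
e^(theta*B) = cos(theta) + sin(theta)*B (the GA analogue of Euler's formula).
theta = 76 degrees = 1.32645 rad
cos(76 deg) = 0.2419
sin(76 deg) = 0.9703
exp(theta*B) = 0.2419 + 0.9703*B


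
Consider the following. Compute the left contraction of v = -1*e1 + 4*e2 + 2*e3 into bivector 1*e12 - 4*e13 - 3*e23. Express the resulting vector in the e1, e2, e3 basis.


Left contraction v _| B = <vB>_1 (grade-1 part of the geometric product vB).
Using e1_|e12 = e2, e2_|e12 = -e1, e1_|e13 = e3, e3_|e13 = -e1, e2_|e23 = e3, e3_|e23 = -e2:
e1 coeff: -v2*b12 - v3*b13 = -(4)*(1) - (2)*(-4) = 4
e2 coeff: v1*b12 - v3*b23 = (-1)*(1) - (2)*(-3) = 5
e3 coeff: v1*b13 + v2*b23 = (-1)*(-4) + (4)*(-3) = -8
v _| B = 4*e1 + 5*e2 - 8*e3


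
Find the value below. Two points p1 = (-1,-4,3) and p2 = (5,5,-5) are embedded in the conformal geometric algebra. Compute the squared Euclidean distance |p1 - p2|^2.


p1 - p2 = (-6, -9, 8)
|p1 - p2|^2 = (-6)^2 + (-9)^2 + 8^2
= 36 + 81 + 64
= 181


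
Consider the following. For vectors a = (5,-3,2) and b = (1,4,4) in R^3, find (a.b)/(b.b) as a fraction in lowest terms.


Projection coefficient = (a . b) / (b . b)
a . b = 5*1 + (-3)*4 + 2*4
= 5 + (-12) + 8 = 1
b . b = 1^2 + 4^2 + 4^2
= 1 + 16 + 16 = 33
Coefficient = 1/33
In lowest terms: 1/33


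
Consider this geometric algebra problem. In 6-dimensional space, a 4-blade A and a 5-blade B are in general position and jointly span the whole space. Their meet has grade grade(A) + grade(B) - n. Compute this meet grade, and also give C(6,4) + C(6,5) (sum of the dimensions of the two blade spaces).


Meet grade = grade(A) + grade(B) - n
= 4 + 5 - 6 = 3
C(6,4) = 15
C(6,5) = 6
dim_A + dim_B = 15 + 6 = 21


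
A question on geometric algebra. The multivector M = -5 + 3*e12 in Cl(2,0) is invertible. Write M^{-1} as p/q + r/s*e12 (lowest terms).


M = -5 + 3*e12, where e12^2 = -1.
Since M commutes with its reverse ~M = a - b*e12, M * ~M = a^2 - b^2*e12^2 = a^2 + b^2.
So M^{-1} = ~M / (a^2 + b^2) = (a - b*e12)/(a^2 + b^2).
a^2 + b^2 = 25 + 9 = 34
Scalar part = -5/34 = -5/34
Bivector coeff = -3/34 = -3/34
M^{-1} = -5/34 - 3/34*e12


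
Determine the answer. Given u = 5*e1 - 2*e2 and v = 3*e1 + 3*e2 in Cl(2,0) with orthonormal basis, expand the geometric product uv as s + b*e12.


Expand: (5*e1 - 2*e2)(3*e1 + 3*e2)
= 5*3*e1e1 + 5*3*e1e2 + (-2)*3*e2e1 + (-2)*3*e2e2
Using e1^2 = e2^2 = 1, e2e1 = -e1e2:
Scalar part s = 5*3 + (-2)*3 = 15 + (-6) = 9
Bivector part b = 5*3 - (-2)*3 = 15 - (-6) = 21
uv = 9 + 21*e12


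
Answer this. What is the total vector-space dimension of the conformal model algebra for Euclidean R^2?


The conformal model of R^2 uses Cl(3,1): the 2 Euclidean generators plus two extra orthogonal generators e+ (e+^2 = +1) and e- (e-^2 = -1), from which the null vectors e0, einf are built.
Number of generators m = 2 + 2 = 4.
dim Cl(p,q) = 2^m = 2^4 = 16


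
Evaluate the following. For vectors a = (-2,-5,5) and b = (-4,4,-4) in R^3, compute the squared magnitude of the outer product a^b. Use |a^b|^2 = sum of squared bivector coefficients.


a wedge b = (a1*b2 - a2*b1)*e12 + (a1*b3 - a3*b1)*e13 + (a2*b3 - a3*b2)*e23
e12 coeff: (-2)*4 - (-5)*(-4) = -8 - 20 = -28
e13 coeff: (-2)*(-4) - 5*(-4) = 8 - (-20) = 28
e23 coeff: (-5)*(-4) - 5*4 = 20 - 20 = 0
|a wedge b|^2 = (-28)^2 + 28^2 + 0^2
= 784 + 784 + 0
= 1568


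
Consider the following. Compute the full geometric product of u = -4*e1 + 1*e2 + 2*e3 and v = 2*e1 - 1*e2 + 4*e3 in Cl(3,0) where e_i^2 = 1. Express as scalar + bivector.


In Cl(3,0): e_i^2 = 1, e_ie_j = -e_je_i for i != j.
Scalar part = u . v = (-4)*2 + 1*(-1) + 2*4
= -8 + (-1) + 8 = -1
e12 coeff = (-4)*(-1) - 1*2 = 4 - 2 = 2
e13 coeff = (-4)*4 - 2*2 = -16 - 4 = -20
e23 coeff = 1*4 - 2*(-1) = 4 - (-2) = 6
uv = -1 + 2*e12 - 20*e13 + 6*e23


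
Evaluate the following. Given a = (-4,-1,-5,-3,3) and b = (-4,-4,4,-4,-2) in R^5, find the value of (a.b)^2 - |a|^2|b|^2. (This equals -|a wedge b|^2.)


a . b = (-4)*(-4) + (-1)*(-4) + (-5)*4 + (-3)*(-4) + 3*(-2)
= 16 + 4 + (-20) + 12 + (-6) = 6
|a|^2 = (-4)^2 + (-1)^2 + (-5)^2 + (-3)^2 + 3^2 = 60
|b|^2 = (-4)^2 + (-4)^2 + 4^2 + (-4)^2 + (-2)^2 = 68
(a.b)^2 = 6^2 = 36
|a|^2 * |b|^2 = 60 * 68 = 4080
Result = 36 - 4080 = -4044


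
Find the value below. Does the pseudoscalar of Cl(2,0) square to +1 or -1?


The pseudoscalar I = e1...e_n (product of all n generators) of Cl(p,q) satisfies I^2 = (-1)^(q + n(n-1)/2).
p = 2, q = 0, n = p + q = 2
n(n-1)/2 = 2 * 1 / 2 = 1
Exponent = q + n(n-1)/2 = 0 + 1 = 1
I^2 = (-1)^1 = -1


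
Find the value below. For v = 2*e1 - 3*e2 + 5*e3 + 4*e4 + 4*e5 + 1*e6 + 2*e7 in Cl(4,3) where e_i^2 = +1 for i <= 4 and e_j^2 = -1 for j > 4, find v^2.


v^2 = sum of c_i^2 * e_i^2
Positive signature terms (e_i^2 = +1): 2^2 + (-3)^2 + 5^2 + 4^2 = 54
Negative signature terms (e_j^2 = -1): 4^2 + 1^2 + 2^2 = 21
v^2 = 54 - 21 = 33


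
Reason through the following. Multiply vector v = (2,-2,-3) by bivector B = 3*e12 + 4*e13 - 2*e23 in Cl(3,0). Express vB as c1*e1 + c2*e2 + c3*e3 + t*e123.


vB has grade-1 (vector) and grade-3 (trivector) parts: vB = (v _| B) + (v ^ B).
Vector part <vB>_1:
  e1: -v2*b12 - v3*b13 = -(-2)*(3) - (-3)*(4) = 18
  e2: v1*b12 - v3*b23 = (2)*(3) - (-3)*(-2) = 0
  e3: v1*b13 + v2*b23 = (2)*(4) + (-2)*(-2) = 12
Trivector part <vB>_3:
  e123: v1*b23 - v2*b13 + v3*b12 = (2)*(-2) - (-2)*(4) + (-3)*(3) = -5
vB = 18*e1 + 0*e2 + 12*e3 - 5*e123


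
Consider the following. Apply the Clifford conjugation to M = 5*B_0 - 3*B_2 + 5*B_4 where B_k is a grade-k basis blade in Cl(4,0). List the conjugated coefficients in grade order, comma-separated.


Clifford conjugate sign for grade k: (-1)^(k(k+1)/2)
Grade 0: (-1)^(0*1/2) = (-1)^0 = 1, coeff 5 -> 5
Grade 2: (-1)^(2*3/2) = (-1)^3 = -1, coeff -3 -> 3
Grade 4: (-1)^(4*5/2) = (-1)^10 = 1, coeff 5 -> 5
Conjugated coefficients: 5, 3, 5


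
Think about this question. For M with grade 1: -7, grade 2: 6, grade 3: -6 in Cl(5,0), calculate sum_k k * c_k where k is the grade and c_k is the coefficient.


Grade-weighted sum = sum of grade_k * coefficient_k
1*(-7) = -7
2*6 = 12
3*(-6) = -18
Total = -7 + 12 + (-18) = -13


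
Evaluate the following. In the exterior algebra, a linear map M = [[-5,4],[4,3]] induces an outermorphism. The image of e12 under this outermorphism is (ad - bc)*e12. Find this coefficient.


The outermorphism of a linear map f sends e1^e2 to f(e1)^f(e2).
f(e1) = -5*e1 + 4*e2
f(e2) = 4*e1 + 3*e2
f(e1) ^ f(e2) = (-5*e1 + 4*e2) ^ (4*e1 + 3*e2)
= (-5)*3*e12 + 4*4*e21
= (-15 - 16)*e12
= -31*e12
Coefficient = -31


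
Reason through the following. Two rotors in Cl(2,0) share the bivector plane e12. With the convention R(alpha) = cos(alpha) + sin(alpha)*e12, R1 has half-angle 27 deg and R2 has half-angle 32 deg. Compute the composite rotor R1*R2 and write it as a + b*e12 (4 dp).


Same-plane rotors commute and their half-angles add:
R1*R2 = cos(a1 + a2) + sin(a1 + a2)*e12.
a1 + a2 = 27 + 32 = 59 deg
cos(59 deg) = 0.5150
sin(59 deg) = 0.8572
R1*R2 = 0.5150 + 0.8572*e12


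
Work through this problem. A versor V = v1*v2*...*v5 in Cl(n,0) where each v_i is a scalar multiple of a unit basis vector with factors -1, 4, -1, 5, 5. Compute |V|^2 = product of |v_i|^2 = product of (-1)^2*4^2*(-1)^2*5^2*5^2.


Each vector v_i has |v_i|^2 = s_i^2
Squared scales: (-1)^2 = 1, 4^2 = 16, (-1)^2 = 1, 5^2 = 25, 5^2 = 25
|V|^2 = 1 * 16 * 1 * 25 * 25
= 10000


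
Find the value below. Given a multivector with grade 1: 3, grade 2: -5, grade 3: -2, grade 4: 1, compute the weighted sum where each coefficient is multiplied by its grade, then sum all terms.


Grade-weighted sum = sum of grade_k * coefficient_k
1*3 = 3
2*(-5) = -10
3*(-2) = -6
4*1 = 4
Total = 3 + (-10) + (-6) + 4 = -9


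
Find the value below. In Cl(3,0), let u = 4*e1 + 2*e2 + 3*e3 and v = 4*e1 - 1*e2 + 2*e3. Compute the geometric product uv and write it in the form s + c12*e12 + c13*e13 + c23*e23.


In Cl(3,0): e_i^2 = 1, e_ie_j = -e_je_i for i != j.
Scalar part = u . v = 4*4 + 2*(-1) + 3*2
= 16 + (-2) + 6 = 20
e12 coeff = 4*(-1) - 2*4 = -4 - 8 = -12
e13 coeff = 4*2 - 3*4 = 8 - 12 = -4
e23 coeff = 2*2 - 3*(-1) = 4 - (-3) = 7
uv = 20 - 12*e12 - 4*e13 + 7*e23


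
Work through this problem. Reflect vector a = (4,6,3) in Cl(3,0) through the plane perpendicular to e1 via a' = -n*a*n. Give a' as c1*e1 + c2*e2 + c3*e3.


Reflection formula: a' = -n*a*n, with n = e1 (unit vector, n^2 = 1).
For reflection through hyperplane perp to e1:
The component along e1 flips sign, others stay.
a = (4, 6, 3)
a' = (-4, 6, 3)
a' = -4*e1 + 6*e2 + 3*e3


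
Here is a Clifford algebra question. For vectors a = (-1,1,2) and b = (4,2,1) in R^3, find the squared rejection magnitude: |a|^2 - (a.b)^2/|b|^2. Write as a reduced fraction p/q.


|a|^2 = (-1)^2 + 1^2 + 2^2 = 6
|b|^2 = 4^2 + 2^2 + 1^2 = 21
a . b = (-1)*4 + 1*2 + 2*1 = 0
(a.b)^2 = 0^2 = 0
|rej|^2 = 6 - 0/21
= (126 - 0)/21
= 126/21
In lowest terms: 6/1


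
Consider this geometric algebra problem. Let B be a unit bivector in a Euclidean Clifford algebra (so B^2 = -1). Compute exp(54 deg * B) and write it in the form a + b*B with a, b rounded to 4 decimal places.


For a unit bivector B with B^2 = -1, the exponential series gives
e^(theta*B) = cos(theta) + sin(theta)*B (the GA analogue of Euler's formula).
theta = 54 degrees = 0.942478 rad
cos(54 deg) = 0.5878
sin(54 deg) = 0.8090
exp(theta*B) = 0.5878 + 0.8090*B


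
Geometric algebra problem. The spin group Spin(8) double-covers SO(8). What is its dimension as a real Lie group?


Spin(n) double-covers SO(n); both have Lie algebra so(n) of dimension n(n-1)/2.
n = 8
n(n-1) = 8 * 7 = 56
dim Spin(8) = 56/2 = 28


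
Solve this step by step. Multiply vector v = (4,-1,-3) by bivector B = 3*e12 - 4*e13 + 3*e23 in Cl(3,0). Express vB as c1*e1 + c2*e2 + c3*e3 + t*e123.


vB has grade-1 (vector) and grade-3 (trivector) parts: vB = (v _| B) + (v ^ B).
Vector part <vB>_1:
  e1: -v2*b12 - v3*b13 = -(-1)*(3) - (-3)*(-4) = -9
  e2: v1*b12 - v3*b23 = (4)*(3) - (-3)*(3) = 21
  e3: v1*b13 + v2*b23 = (4)*(-4) + (-1)*(3) = -19
Trivector part <vB>_3:
  e123: v1*b23 - v2*b13 + v3*b12 = (4)*(3) - (-1)*(-4) + (-3)*(3) = -1
vB = -9*e1 + 21*e2 - 19*e3 - 1*e123


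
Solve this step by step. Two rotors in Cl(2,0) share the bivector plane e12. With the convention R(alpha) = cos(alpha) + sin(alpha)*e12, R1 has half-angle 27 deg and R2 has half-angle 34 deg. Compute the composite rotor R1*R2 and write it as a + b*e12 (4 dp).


Same-plane rotors commute and their half-angles add:
R1*R2 = cos(a1 + a2) + sin(a1 + a2)*e12.
a1 + a2 = 27 + 34 = 61 deg
cos(61 deg) = 0.4848
sin(61 deg) = 0.8746
R1*R2 = 0.4848 + 0.8746*e12


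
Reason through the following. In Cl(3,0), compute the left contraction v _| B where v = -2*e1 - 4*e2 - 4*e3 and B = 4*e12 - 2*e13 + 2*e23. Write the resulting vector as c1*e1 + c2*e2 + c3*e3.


Left contraction v _| B = <vB>_1 (grade-1 part of the geometric product vB).
Using e1_|e12 = e2, e2_|e12 = -e1, e1_|e13 = e3, e3_|e13 = -e1, e2_|e23 = e3, e3_|e23 = -e2:
e1 coeff: -v2*b12 - v3*b13 = -(-4)*(4) - (-4)*(-2) = 8
e2 coeff: v1*b12 - v3*b23 = (-2)*(4) - (-4)*(2) = 0
e3 coeff: v1*b13 + v2*b23 = (-2)*(-2) + (-4)*(2) = -4
v _| B = 8*e1 + 0*e2 - 4*e3


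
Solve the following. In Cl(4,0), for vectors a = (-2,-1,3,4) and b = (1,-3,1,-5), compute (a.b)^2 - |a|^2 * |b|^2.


a . b = (-2)*1 + (-1)*(-3) + 3*1 + 4*(-5)
= -2 + 3 + 3 + (-20) = -16
|a|^2 = (-2)^2 + (-1)^2 + 3^2 + 4^2 = 30
|b|^2 = 1^2 + (-3)^2 + 1^2 + (-5)^2 = 36
(a.b)^2 = (-16)^2 = 256
|a|^2 * |b|^2 = 30 * 36 = 1080
Result = 256 - 1080 = -824


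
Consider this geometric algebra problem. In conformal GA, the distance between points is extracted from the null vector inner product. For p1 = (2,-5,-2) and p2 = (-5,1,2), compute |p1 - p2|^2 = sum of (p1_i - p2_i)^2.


p1 - p2 = (7, -6, -4)
|p1 - p2|^2 = 7^2 + (-6)^2 + (-4)^2
= 49 + 36 + 16
= 101


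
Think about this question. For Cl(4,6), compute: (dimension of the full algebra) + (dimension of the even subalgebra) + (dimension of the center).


n = 4 + 6 = 10
Total dim = 2^10 = 1024
Even subalgebra dim = 2^9 = 512
n is even, so center dim = 1
Sum = 1024 + 512 + 1 = 1537


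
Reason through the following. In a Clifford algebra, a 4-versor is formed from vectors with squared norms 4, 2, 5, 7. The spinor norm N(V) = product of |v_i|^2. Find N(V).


Spinor norm N(V) = |v1|^2 * |v2|^2 * ... * |v4|^2
= 4 * 2 * 5 * 7
Running product: 4, 8, 40, 280
N(V) = 280


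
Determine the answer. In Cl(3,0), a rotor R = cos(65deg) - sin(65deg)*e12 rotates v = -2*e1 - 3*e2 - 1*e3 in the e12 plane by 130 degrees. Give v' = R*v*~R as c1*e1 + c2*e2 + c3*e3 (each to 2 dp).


Rotor R = cos(65deg) - sin(65deg)*e12
Rotation angle theta = 2 * 65 = 130 degrees in the e12 plane (e1 -> e2).
The component perpendicular to the plane (e3) is invariant: v'_3 = v3 = -1.00
cos(130deg) = -0.6428, sin(130deg) = 0.7660
v'_1 = v1*cos(theta) - v2*sin(theta) = -2*(-0.6428) - (-3)*0.7660 = 3.58
v'_2 = v1*sin(theta) + v2*cos(theta) = -2*0.7660 + (-3)*(-0.6428) = 0.40
v' = 3.58*e1 + 0.40*e2 - 1.00*e3


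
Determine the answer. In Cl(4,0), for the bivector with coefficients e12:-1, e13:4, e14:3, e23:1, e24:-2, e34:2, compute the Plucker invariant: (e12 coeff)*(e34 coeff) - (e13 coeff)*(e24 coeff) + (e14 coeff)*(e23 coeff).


Plucker relation: af - be + cd
a*f = (-1)*2 = -2
b*e = 4*(-2) = -8
c*d = 3*1 = 3
af - be + cd = -2 - (-8) + 3
= 9


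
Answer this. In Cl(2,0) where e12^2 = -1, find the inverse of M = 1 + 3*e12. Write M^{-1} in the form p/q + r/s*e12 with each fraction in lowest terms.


M = 1 + 3*e12, where e12^2 = -1.
Since M commutes with its reverse ~M = a - b*e12, M * ~M = a^2 - b^2*e12^2 = a^2 + b^2.
So M^{-1} = ~M / (a^2 + b^2) = (a - b*e12)/(a^2 + b^2).
a^2 + b^2 = 1 + 9 = 10
Scalar part = 1/10 = 1/10
Bivector coeff = -3/10 = -3/10
M^{-1} = 1/10 - 3/10*e12


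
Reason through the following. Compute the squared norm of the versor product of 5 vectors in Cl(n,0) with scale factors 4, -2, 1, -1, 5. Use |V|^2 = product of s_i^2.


Each vector v_i has |v_i|^2 = s_i^2
Squared scales: 4^2 = 16, (-2)^2 = 4, 1^2 = 1, (-1)^2 = 1, 5^2 = 25
|V|^2 = 16 * 4 * 1 * 1 * 25
= 1600


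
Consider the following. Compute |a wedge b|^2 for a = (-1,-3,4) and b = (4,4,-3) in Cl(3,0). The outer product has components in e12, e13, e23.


a wedge b = (a1*b2 - a2*b1)*e12 + (a1*b3 - a3*b1)*e13 + (a2*b3 - a3*b2)*e23
e12 coeff: (-1)*4 - (-3)*4 = -4 - (-12) = 8
e13 coeff: (-1)*(-3) - 4*4 = 3 - 16 = -13
e23 coeff: (-3)*(-3) - 4*4 = 9 - 16 = -7
|a wedge b|^2 = 8^2 + (-13)^2 + (-7)^2
= 64 + 169 + 49
= 282


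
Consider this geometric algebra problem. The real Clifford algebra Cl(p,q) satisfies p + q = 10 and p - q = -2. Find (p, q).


We need p + q = 10 and p - q = -2.
Adding: 2p = 10 + (-2) = 8, so p = 4.
Then q = 10 - 4 = 6.
(p, q) = (4, 6)


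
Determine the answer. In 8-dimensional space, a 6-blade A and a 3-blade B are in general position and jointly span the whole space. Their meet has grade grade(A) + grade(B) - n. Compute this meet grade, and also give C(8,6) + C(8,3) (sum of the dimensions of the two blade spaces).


Meet grade = grade(A) + grade(B) - n
= 6 + 3 - 8 = 1
C(8,6) = 28
C(8,3) = 56
dim_A + dim_B = 28 + 56 = 84


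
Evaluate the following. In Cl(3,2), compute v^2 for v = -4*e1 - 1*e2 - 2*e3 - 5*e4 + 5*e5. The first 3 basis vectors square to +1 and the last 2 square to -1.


v^2 = sum of c_i^2 * e_i^2
Positive signature terms (e_i^2 = +1): (-4)^2 + (-1)^2 + (-2)^2 = 21
Negative signature terms (e_j^2 = -1): (-5)^2 + 5^2 = 50
v^2 = 21 - 50 = -29


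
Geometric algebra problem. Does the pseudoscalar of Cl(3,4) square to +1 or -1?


The pseudoscalar I = e1...e_n (product of all n generators) of Cl(p,q) satisfies I^2 = (-1)^(q + n(n-1)/2).
p = 3, q = 4, n = p + q = 7
n(n-1)/2 = 7 * 6 / 2 = 21
Exponent = q + n(n-1)/2 = 4 + 21 = 25
I^2 = (-1)^25 = -1


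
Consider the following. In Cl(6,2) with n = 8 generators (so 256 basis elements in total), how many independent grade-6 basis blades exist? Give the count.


Number of grade-k basis blades in Cl(p,q) with n = p + q is C(n, k).
n = 6 + 2 = 8
C(8, 6) = 8! / (6! * 2!)
= 40320 / (720 * 2)
= 28


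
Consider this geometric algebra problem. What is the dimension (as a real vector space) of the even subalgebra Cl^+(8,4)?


Even subalgebra dimension = 2^(n-1)
n = 8 + 4 = 12
2^(12 - 1) = 2^11 = 2048
Verification: sum of C(12,k) for even k = 1 + 66 + 495 + 924 + 495 + 66 + 1 = 2048
Result = 2048


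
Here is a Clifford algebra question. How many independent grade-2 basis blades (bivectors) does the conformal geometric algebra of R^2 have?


The conformal model of R^2 uses Cl(3,1) with m = 2 + 2 = 4 generators.
Number of grade-2 blades = C(m, 2) = C(4, 2)
= 4*3/2 = 6


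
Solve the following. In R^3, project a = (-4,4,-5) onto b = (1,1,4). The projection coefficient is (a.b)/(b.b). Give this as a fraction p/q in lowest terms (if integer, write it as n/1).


Projection coefficient = (a . b) / (b . b)
a . b = (-4)*1 + 4*1 + (-5)*4
= -4 + 4 + (-20) = -20
b . b = 1^2 + 1^2 + 4^2
= 1 + 1 + 16 = 18
Coefficient = -20/18
In lowest terms: -10/9


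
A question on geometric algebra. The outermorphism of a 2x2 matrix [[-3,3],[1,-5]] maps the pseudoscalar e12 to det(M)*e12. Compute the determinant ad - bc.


The outermorphism of a linear map f sends e1^e2 to f(e1)^f(e2).
f(e1) = -3*e1 + 1*e2
f(e2) = 3*e1 - 5*e2
f(e1) ^ f(e2) = (-3*e1 + 1*e2) ^ (3*e1 - 5*e2)
= (-3)*(-5)*e12 + 1*3*e21
= (15 - 3)*e12
= 12*e12
Coefficient = 12


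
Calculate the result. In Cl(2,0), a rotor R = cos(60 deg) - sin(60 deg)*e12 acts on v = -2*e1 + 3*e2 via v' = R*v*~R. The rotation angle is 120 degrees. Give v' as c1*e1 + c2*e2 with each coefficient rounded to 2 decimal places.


Rotor R = cos(60deg) - sin(60deg)*e12
Rotation angle theta = 2 * 60 = 120 degrees
v' = R*v*~R rotates v by theta.
cos(120deg) = -0.5000, sin(120deg) = 0.8660
v'_1 = -2*cos(120deg) - 3*sin(120deg)
= -2*(-0.5000) - 3*0.8660
= -1.60
v'_2 = -2*sin(120deg) + 3*cos(120deg)
= -2*0.8660 + 3*(-0.5000)
= -3.23
v' = -1.60*e1 - 3.23*e2


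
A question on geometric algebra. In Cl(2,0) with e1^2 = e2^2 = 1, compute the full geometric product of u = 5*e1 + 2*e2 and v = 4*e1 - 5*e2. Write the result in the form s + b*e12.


Expand: (5*e1 + 2*e2)(4*e1 - 5*e2)
= 5*4*e1e1 + 5*(-5)*e1e2 + 2*4*e2e1 + 2*(-5)*e2e2
Using e1^2 = e2^2 = 1, e2e1 = -e1e2:
Scalar part s = 5*4 + 2*(-5) = 20 + (-10) = 10
Bivector part b = 5*(-5) - 2*4 = -25 - 8 = -33
uv = 10 - 33*e12


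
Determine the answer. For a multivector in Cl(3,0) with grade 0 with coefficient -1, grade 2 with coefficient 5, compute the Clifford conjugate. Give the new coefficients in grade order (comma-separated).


Clifford conjugate sign for grade k: (-1)^(k(k+1)/2)
Grade 0: (-1)^(0*1/2) = (-1)^0 = 1, coeff -1 -> -1
Grade 2: (-1)^(2*3/2) = (-1)^3 = -1, coeff 5 -> -5
Conjugated coefficients: -1, -5


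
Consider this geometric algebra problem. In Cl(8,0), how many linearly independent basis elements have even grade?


Even subalgebra dimension = 2^(n-1)
n = 8 + 0 = 8
2^(8 - 1) = 2^7 = 128
Verification: sum of C(8,k) for even k = 1 + 28 + 70 + 28 + 1 = 128
Result = 128


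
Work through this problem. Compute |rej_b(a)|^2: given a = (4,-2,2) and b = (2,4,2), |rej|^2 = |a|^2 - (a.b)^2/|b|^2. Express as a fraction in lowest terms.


|a|^2 = 4^2 + (-2)^2 + 2^2 = 24
|b|^2 = 2^2 + 4^2 + 2^2 = 24
a . b = 4*2 + (-2)*4 + 2*2 = 4
(a.b)^2 = 4^2 = 16
|rej|^2 = 24 - 16/24
= (576 - 16)/24
= 560/24
In lowest terms: 70/3
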